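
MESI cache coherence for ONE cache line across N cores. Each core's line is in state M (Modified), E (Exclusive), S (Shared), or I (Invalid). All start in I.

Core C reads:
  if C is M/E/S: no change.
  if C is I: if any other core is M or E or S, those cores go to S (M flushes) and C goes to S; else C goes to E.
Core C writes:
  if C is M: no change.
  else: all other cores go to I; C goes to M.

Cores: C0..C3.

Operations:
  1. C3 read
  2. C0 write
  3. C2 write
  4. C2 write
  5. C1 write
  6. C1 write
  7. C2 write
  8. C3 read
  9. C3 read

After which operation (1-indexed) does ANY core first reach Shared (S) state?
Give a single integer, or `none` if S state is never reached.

Answer: 8

Derivation:
Op 1: C3 read [C3 read from I: no other sharers -> C3=E (exclusive)] -> [I,I,I,E]
Op 2: C0 write [C0 write: invalidate ['C3=E'] -> C0=M] -> [M,I,I,I]
Op 3: C2 write [C2 write: invalidate ['C0=M'] -> C2=M] -> [I,I,M,I]
Op 4: C2 write [C2 write: already M (modified), no change] -> [I,I,M,I]
Op 5: C1 write [C1 write: invalidate ['C2=M'] -> C1=M] -> [I,M,I,I]
Op 6: C1 write [C1 write: already M (modified), no change] -> [I,M,I,I]
Op 7: C2 write [C2 write: invalidate ['C1=M'] -> C2=M] -> [I,I,M,I]
Op 8: C3 read [C3 read from I: others=['C2=M'] -> C3=S, others downsized to S] -> [I,I,S,S]
  -> First S state at op 8; remaining ops need not be traced.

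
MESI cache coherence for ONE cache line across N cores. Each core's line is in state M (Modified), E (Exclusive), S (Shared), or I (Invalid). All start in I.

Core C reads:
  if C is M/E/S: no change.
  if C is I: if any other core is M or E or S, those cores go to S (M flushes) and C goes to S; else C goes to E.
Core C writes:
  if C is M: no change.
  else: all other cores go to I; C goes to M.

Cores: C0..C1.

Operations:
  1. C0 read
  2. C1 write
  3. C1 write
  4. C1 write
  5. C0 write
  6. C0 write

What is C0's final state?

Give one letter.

Answer: M

Derivation:
Op 1: C0 read [C0 read from I: no other sharers -> C0=E (exclusive)] -> [E,I]
Op 2: C1 write [C1 write: invalidate ['C0=E'] -> C1=M] -> [I,M]
Op 3: C1 write [C1 write: already M (modified), no change] -> [I,M]
Op 4: C1 write [C1 write: already M (modified), no change] -> [I,M]
Op 5: C0 write [C0 write: invalidate ['C1=M'] -> C0=M] -> [M,I]
Op 6: C0 write [C0 write: already M (modified), no change] -> [M,I]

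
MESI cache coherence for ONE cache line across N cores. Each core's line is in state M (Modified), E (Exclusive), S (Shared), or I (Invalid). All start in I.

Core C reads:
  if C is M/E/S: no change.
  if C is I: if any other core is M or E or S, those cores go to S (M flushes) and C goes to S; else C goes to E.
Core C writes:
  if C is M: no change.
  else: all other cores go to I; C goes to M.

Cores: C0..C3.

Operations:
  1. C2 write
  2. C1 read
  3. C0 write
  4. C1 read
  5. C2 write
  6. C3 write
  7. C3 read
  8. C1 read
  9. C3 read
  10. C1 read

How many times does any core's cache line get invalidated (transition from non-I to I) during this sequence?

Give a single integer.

Op 1: C2 write [C2 write: invalidate none -> C2=M] -> [I,I,M,I] (invalidations this op: 0; running total: 0)
Op 2: C1 read [C1 read from I: others=['C2=M'] -> C1=S, others downsized to S] -> [I,S,S,I] (invalidations this op: 0; running total: 0)
Op 3: C0 write [C0 write: invalidate ['C1=S', 'C2=S'] -> C0=M] -> [M,I,I,I] (invalidations this op: 2; running total: 2)
Op 4: C1 read [C1 read from I: others=['C0=M'] -> C1=S, others downsized to S] -> [S,S,I,I] (invalidations this op: 0; running total: 2)
Op 5: C2 write [C2 write: invalidate ['C0=S', 'C1=S'] -> C2=M] -> [I,I,M,I] (invalidations this op: 2; running total: 4)
Op 6: C3 write [C3 write: invalidate ['C2=M'] -> C3=M] -> [I,I,I,M] (invalidations this op: 1; running total: 5)
Op 7: C3 read [C3 read: already in M, no change] -> [I,I,I,M] (invalidations this op: 0; running total: 5)
Op 8: C1 read [C1 read from I: others=['C3=M'] -> C1=S, others downsized to S] -> [I,S,I,S] (invalidations this op: 0; running total: 5)
Op 9: C3 read [C3 read: already in S, no change] -> [I,S,I,S] (invalidations this op: 0; running total: 5)
Op 10: C1 read [C1 read: already in S, no change] -> [I,S,I,S] (invalidations this op: 0; running total: 5)

Answer: 5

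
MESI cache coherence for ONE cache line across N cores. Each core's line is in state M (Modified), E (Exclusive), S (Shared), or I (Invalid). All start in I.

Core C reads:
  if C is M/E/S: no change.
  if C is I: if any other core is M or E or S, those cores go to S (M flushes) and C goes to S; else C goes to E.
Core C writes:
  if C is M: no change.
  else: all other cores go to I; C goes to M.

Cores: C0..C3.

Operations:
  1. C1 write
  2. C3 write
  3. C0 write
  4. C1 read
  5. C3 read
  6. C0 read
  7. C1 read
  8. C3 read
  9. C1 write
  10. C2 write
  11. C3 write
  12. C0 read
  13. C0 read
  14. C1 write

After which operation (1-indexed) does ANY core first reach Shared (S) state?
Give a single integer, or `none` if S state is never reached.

Op 1: C1 write [C1 write: invalidate none -> C1=M] -> [I,M,I,I]
Op 2: C3 write [C3 write: invalidate ['C1=M'] -> C3=M] -> [I,I,I,M]
Op 3: C0 write [C0 write: invalidate ['C3=M'] -> C0=M] -> [M,I,I,I]
Op 4: C1 read [C1 read from I: others=['C0=M'] -> C1=S, others downsized to S] -> [S,S,I,I]
  -> First S state at op 4; remaining ops need not be traced.

Answer: 4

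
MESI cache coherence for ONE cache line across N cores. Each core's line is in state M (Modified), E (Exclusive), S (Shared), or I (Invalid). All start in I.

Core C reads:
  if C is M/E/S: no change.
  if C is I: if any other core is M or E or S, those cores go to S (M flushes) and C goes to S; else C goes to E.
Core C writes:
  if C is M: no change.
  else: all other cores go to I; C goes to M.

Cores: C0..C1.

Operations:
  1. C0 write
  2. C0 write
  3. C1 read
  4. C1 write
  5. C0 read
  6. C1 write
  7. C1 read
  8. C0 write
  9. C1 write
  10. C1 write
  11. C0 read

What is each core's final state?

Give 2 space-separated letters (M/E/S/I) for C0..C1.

Answer: S S

Derivation:
Op 1: C0 write [C0 write: invalidate none -> C0=M] -> [M,I]
Op 2: C0 write [C0 write: already M (modified), no change] -> [M,I]
Op 3: C1 read [C1 read from I: others=['C0=M'] -> C1=S, others downsized to S] -> [S,S]
Op 4: C1 write [C1 write: invalidate ['C0=S'] -> C1=M] -> [I,M]
Op 5: C0 read [C0 read from I: others=['C1=M'] -> C0=S, others downsized to S] -> [S,S]
Op 6: C1 write [C1 write: invalidate ['C0=S'] -> C1=M] -> [I,M]
Op 7: C1 read [C1 read: already in M, no change] -> [I,M]
Op 8: C0 write [C0 write: invalidate ['C1=M'] -> C0=M] -> [M,I]
Op 9: C1 write [C1 write: invalidate ['C0=M'] -> C1=M] -> [I,M]
Op 10: C1 write [C1 write: already M (modified), no change] -> [I,M]
Op 11: C0 read [C0 read from I: others=['C1=M'] -> C0=S, others downsized to S] -> [S,S]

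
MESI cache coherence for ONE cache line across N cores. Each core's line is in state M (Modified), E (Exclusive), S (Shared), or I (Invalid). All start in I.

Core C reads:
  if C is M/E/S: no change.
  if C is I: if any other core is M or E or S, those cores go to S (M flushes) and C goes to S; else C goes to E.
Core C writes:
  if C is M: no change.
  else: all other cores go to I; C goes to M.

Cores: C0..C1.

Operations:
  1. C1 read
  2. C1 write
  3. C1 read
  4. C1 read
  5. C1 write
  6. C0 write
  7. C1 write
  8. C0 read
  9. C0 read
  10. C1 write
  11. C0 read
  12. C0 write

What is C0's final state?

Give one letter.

Op 1: C1 read [C1 read from I: no other sharers -> C1=E (exclusive)] -> [I,E]
Op 2: C1 write [C1 write: invalidate none -> C1=M] -> [I,M]
Op 3: C1 read [C1 read: already in M, no change] -> [I,M]
Op 4: C1 read [C1 read: already in M, no change] -> [I,M]
Op 5: C1 write [C1 write: already M (modified), no change] -> [I,M]
Op 6: C0 write [C0 write: invalidate ['C1=M'] -> C0=M] -> [M,I]
Op 7: C1 write [C1 write: invalidate ['C0=M'] -> C1=M] -> [I,M]
Op 8: C0 read [C0 read from I: others=['C1=M'] -> C0=S, others downsized to S] -> [S,S]
Op 9: C0 read [C0 read: already in S, no change] -> [S,S]
Op 10: C1 write [C1 write: invalidate ['C0=S'] -> C1=M] -> [I,M]
Op 11: C0 read [C0 read from I: others=['C1=M'] -> C0=S, others downsized to S] -> [S,S]
Op 12: C0 write [C0 write: invalidate ['C1=S'] -> C0=M] -> [M,I]

Answer: M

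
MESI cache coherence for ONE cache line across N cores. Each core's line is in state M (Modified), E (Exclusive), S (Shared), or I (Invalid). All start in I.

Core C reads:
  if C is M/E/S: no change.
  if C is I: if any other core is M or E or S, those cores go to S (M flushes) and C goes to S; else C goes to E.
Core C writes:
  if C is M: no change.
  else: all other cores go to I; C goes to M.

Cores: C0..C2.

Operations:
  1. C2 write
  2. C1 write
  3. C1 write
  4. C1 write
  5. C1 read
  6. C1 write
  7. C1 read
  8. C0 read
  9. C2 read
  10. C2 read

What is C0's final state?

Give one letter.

Answer: S

Derivation:
Op 1: C2 write [C2 write: invalidate none -> C2=M] -> [I,I,M]
Op 2: C1 write [C1 write: invalidate ['C2=M'] -> C1=M] -> [I,M,I]
Op 3: C1 write [C1 write: already M (modified), no change] -> [I,M,I]
Op 4: C1 write [C1 write: already M (modified), no change] -> [I,M,I]
Op 5: C1 read [C1 read: already in M, no change] -> [I,M,I]
Op 6: C1 write [C1 write: already M (modified), no change] -> [I,M,I]
Op 7: C1 read [C1 read: already in M, no change] -> [I,M,I]
Op 8: C0 read [C0 read from I: others=['C1=M'] -> C0=S, others downsized to S] -> [S,S,I]
Op 9: C2 read [C2 read from I: others=['C0=S', 'C1=S'] -> C2=S, others downsized to S] -> [S,S,S]
Op 10: C2 read [C2 read: already in S, no change] -> [S,S,S]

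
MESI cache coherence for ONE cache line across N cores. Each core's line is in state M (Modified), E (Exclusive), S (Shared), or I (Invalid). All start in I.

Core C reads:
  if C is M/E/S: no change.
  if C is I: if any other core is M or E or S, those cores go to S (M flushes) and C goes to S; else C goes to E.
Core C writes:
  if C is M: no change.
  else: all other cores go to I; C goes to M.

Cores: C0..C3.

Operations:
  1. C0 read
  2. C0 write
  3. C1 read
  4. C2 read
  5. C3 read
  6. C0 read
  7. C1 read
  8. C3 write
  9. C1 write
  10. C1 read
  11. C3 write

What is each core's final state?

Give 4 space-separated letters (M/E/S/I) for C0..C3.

Answer: I I I M

Derivation:
Op 1: C0 read [C0 read from I: no other sharers -> C0=E (exclusive)] -> [E,I,I,I]
Op 2: C0 write [C0 write: invalidate none -> C0=M] -> [M,I,I,I]
Op 3: C1 read [C1 read from I: others=['C0=M'] -> C1=S, others downsized to S] -> [S,S,I,I]
Op 4: C2 read [C2 read from I: others=['C0=S', 'C1=S'] -> C2=S, others downsized to S] -> [S,S,S,I]
Op 5: C3 read [C3 read from I: others=['C0=S', 'C1=S', 'C2=S'] -> C3=S, others downsized to S] -> [S,S,S,S]
Op 6: C0 read [C0 read: already in S, no change] -> [S,S,S,S]
Op 7: C1 read [C1 read: already in S, no change] -> [S,S,S,S]
Op 8: C3 write [C3 write: invalidate ['C0=S', 'C1=S', 'C2=S'] -> C3=M] -> [I,I,I,M]
Op 9: C1 write [C1 write: invalidate ['C3=M'] -> C1=M] -> [I,M,I,I]
Op 10: C1 read [C1 read: already in M, no change] -> [I,M,I,I]
Op 11: C3 write [C3 write: invalidate ['C1=M'] -> C3=M] -> [I,I,I,M]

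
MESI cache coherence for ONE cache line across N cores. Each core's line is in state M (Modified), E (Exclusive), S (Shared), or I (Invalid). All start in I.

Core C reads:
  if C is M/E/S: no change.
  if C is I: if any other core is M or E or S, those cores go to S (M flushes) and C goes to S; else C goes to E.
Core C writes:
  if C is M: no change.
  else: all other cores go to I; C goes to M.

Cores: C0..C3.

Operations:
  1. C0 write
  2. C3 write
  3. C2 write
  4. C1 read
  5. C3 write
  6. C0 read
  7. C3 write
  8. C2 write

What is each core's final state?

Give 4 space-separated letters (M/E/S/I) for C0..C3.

Op 1: C0 write [C0 write: invalidate none -> C0=M] -> [M,I,I,I]
Op 2: C3 write [C3 write: invalidate ['C0=M'] -> C3=M] -> [I,I,I,M]
Op 3: C2 write [C2 write: invalidate ['C3=M'] -> C2=M] -> [I,I,M,I]
Op 4: C1 read [C1 read from I: others=['C2=M'] -> C1=S, others downsized to S] -> [I,S,S,I]
Op 5: C3 write [C3 write: invalidate ['C1=S', 'C2=S'] -> C3=M] -> [I,I,I,M]
Op 6: C0 read [C0 read from I: others=['C3=M'] -> C0=S, others downsized to S] -> [S,I,I,S]
Op 7: C3 write [C3 write: invalidate ['C0=S'] -> C3=M] -> [I,I,I,M]
Op 8: C2 write [C2 write: invalidate ['C3=M'] -> C2=M] -> [I,I,M,I]

Answer: I I M I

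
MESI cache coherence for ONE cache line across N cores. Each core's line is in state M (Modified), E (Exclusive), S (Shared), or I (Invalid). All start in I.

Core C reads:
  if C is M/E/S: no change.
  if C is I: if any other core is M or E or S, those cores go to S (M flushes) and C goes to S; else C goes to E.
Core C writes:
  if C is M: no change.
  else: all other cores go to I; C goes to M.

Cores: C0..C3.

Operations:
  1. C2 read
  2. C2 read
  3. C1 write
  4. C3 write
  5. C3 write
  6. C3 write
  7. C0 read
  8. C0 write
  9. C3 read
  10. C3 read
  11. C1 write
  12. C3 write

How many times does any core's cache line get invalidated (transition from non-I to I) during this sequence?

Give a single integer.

Op 1: C2 read [C2 read from I: no other sharers -> C2=E (exclusive)] -> [I,I,E,I] (invalidations this op: 0; running total: 0)
Op 2: C2 read [C2 read: already in E, no change] -> [I,I,E,I] (invalidations this op: 0; running total: 0)
Op 3: C1 write [C1 write: invalidate ['C2=E'] -> C1=M] -> [I,M,I,I] (invalidations this op: 1; running total: 1)
Op 4: C3 write [C3 write: invalidate ['C1=M'] -> C3=M] -> [I,I,I,M] (invalidations this op: 1; running total: 2)
Op 5: C3 write [C3 write: already M (modified), no change] -> [I,I,I,M] (invalidations this op: 0; running total: 2)
Op 6: C3 write [C3 write: already M (modified), no change] -> [I,I,I,M] (invalidations this op: 0; running total: 2)
Op 7: C0 read [C0 read from I: others=['C3=M'] -> C0=S, others downsized to S] -> [S,I,I,S] (invalidations this op: 0; running total: 2)
Op 8: C0 write [C0 write: invalidate ['C3=S'] -> C0=M] -> [M,I,I,I] (invalidations this op: 1; running total: 3)
Op 9: C3 read [C3 read from I: others=['C0=M'] -> C3=S, others downsized to S] -> [S,I,I,S] (invalidations this op: 0; running total: 3)
Op 10: C3 read [C3 read: already in S, no change] -> [S,I,I,S] (invalidations this op: 0; running total: 3)
Op 11: C1 write [C1 write: invalidate ['C0=S', 'C3=S'] -> C1=M] -> [I,M,I,I] (invalidations this op: 2; running total: 5)
Op 12: C3 write [C3 write: invalidate ['C1=M'] -> C3=M] -> [I,I,I,M] (invalidations this op: 1; running total: 6)

Answer: 6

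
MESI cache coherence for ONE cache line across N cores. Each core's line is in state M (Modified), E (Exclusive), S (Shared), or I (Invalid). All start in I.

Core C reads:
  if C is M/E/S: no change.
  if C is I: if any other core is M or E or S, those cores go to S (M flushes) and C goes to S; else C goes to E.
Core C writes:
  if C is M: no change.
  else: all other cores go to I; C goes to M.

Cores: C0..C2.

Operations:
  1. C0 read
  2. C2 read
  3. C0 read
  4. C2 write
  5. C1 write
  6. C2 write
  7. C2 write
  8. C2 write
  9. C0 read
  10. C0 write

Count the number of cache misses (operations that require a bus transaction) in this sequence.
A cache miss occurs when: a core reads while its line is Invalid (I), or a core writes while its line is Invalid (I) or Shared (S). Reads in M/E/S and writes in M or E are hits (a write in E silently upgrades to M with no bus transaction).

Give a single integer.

Answer: 7

Derivation:
Op 1: C0 read [C0 read from I: no other sharers -> C0=E (exclusive)] -> [E,I,I] [MISS #1: read from I]
Op 2: C2 read [C2 read from I: others=['C0=E'] -> C2=S, others downsized to S] -> [S,I,S] [MISS #2: read from I]
Op 3: C0 read [C0 read: already in S, no change] -> [S,I,S] [hit: read from S]
Op 4: C2 write [C2 write: invalidate ['C0=S'] -> C2=M] -> [I,I,M] [MISS #3: write from S]
Op 5: C1 write [C1 write: invalidate ['C2=M'] -> C1=M] -> [I,M,I] [MISS #4: write from I]
Op 6: C2 write [C2 write: invalidate ['C1=M'] -> C2=M] -> [I,I,M] [MISS #5: write from I]
Op 7: C2 write [C2 write: already M (modified), no change] -> [I,I,M] [hit: write from M]
Op 8: C2 write [C2 write: already M (modified), no change] -> [I,I,M] [hit: write from M]
Op 9: C0 read [C0 read from I: others=['C2=M'] -> C0=S, others downsized to S] -> [S,I,S] [MISS #6: read from I]
Op 10: C0 write [C0 write: invalidate ['C2=S'] -> C0=M] -> [M,I,I] [MISS #7: write from S]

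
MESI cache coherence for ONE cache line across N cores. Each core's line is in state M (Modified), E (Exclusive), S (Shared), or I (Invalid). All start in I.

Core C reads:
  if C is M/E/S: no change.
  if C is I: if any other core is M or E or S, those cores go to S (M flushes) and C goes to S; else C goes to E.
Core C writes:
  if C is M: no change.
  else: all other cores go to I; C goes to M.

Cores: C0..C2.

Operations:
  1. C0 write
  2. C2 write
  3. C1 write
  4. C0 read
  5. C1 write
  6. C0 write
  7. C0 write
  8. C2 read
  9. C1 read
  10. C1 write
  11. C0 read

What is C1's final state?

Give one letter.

Op 1: C0 write [C0 write: invalidate none -> C0=M] -> [M,I,I]
Op 2: C2 write [C2 write: invalidate ['C0=M'] -> C2=M] -> [I,I,M]
Op 3: C1 write [C1 write: invalidate ['C2=M'] -> C1=M] -> [I,M,I]
Op 4: C0 read [C0 read from I: others=['C1=M'] -> C0=S, others downsized to S] -> [S,S,I]
Op 5: C1 write [C1 write: invalidate ['C0=S'] -> C1=M] -> [I,M,I]
Op 6: C0 write [C0 write: invalidate ['C1=M'] -> C0=M] -> [M,I,I]
Op 7: C0 write [C0 write: already M (modified), no change] -> [M,I,I]
Op 8: C2 read [C2 read from I: others=['C0=M'] -> C2=S, others downsized to S] -> [S,I,S]
Op 9: C1 read [C1 read from I: others=['C0=S', 'C2=S'] -> C1=S, others downsized to S] -> [S,S,S]
Op 10: C1 write [C1 write: invalidate ['C0=S', 'C2=S'] -> C1=M] -> [I,M,I]
Op 11: C0 read [C0 read from I: others=['C1=M'] -> C0=S, others downsized to S] -> [S,S,I]

Answer: S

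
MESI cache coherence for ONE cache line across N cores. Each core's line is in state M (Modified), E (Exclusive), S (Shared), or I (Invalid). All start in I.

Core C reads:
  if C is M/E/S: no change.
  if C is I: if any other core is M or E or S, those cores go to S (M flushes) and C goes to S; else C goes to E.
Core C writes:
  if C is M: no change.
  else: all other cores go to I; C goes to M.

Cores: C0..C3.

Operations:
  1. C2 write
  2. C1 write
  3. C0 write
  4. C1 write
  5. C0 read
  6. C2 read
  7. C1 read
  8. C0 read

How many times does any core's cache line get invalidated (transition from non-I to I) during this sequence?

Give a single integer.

Op 1: C2 write [C2 write: invalidate none -> C2=M] -> [I,I,M,I] (invalidations this op: 0; running total: 0)
Op 2: C1 write [C1 write: invalidate ['C2=M'] -> C1=M] -> [I,M,I,I] (invalidations this op: 1; running total: 1)
Op 3: C0 write [C0 write: invalidate ['C1=M'] -> C0=M] -> [M,I,I,I] (invalidations this op: 1; running total: 2)
Op 4: C1 write [C1 write: invalidate ['C0=M'] -> C1=M] -> [I,M,I,I] (invalidations this op: 1; running total: 3)
Op 5: C0 read [C0 read from I: others=['C1=M'] -> C0=S, others downsized to S] -> [S,S,I,I] (invalidations this op: 0; running total: 3)
Op 6: C2 read [C2 read from I: others=['C0=S', 'C1=S'] -> C2=S, others downsized to S] -> [S,S,S,I] (invalidations this op: 0; running total: 3)
Op 7: C1 read [C1 read: already in S, no change] -> [S,S,S,I] (invalidations this op: 0; running total: 3)
Op 8: C0 read [C0 read: already in S, no change] -> [S,S,S,I] (invalidations this op: 0; running total: 3)

Answer: 3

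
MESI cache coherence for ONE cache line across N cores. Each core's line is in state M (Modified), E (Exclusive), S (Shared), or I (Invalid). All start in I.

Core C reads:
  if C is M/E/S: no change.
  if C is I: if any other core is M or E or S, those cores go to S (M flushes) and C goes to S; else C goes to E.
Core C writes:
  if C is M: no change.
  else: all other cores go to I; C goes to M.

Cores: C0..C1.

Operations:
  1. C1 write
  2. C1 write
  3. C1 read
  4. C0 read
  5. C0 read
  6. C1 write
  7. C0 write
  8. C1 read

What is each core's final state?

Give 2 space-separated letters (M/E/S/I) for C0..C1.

Answer: S S

Derivation:
Op 1: C1 write [C1 write: invalidate none -> C1=M] -> [I,M]
Op 2: C1 write [C1 write: already M (modified), no change] -> [I,M]
Op 3: C1 read [C1 read: already in M, no change] -> [I,M]
Op 4: C0 read [C0 read from I: others=['C1=M'] -> C0=S, others downsized to S] -> [S,S]
Op 5: C0 read [C0 read: already in S, no change] -> [S,S]
Op 6: C1 write [C1 write: invalidate ['C0=S'] -> C1=M] -> [I,M]
Op 7: C0 write [C0 write: invalidate ['C1=M'] -> C0=M] -> [M,I]
Op 8: C1 read [C1 read from I: others=['C0=M'] -> C1=S, others downsized to S] -> [S,S]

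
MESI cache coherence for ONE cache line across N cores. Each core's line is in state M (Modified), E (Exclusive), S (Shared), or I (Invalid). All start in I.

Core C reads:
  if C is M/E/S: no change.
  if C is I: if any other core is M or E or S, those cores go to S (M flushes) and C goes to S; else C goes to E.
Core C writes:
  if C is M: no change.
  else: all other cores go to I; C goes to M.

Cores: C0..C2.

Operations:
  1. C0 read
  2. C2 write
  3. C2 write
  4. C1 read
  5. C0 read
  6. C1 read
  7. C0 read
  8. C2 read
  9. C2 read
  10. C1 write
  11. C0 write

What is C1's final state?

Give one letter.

Op 1: C0 read [C0 read from I: no other sharers -> C0=E (exclusive)] -> [E,I,I]
Op 2: C2 write [C2 write: invalidate ['C0=E'] -> C2=M] -> [I,I,M]
Op 3: C2 write [C2 write: already M (modified), no change] -> [I,I,M]
Op 4: C1 read [C1 read from I: others=['C2=M'] -> C1=S, others downsized to S] -> [I,S,S]
Op 5: C0 read [C0 read from I: others=['C1=S', 'C2=S'] -> C0=S, others downsized to S] -> [S,S,S]
Op 6: C1 read [C1 read: already in S, no change] -> [S,S,S]
Op 7: C0 read [C0 read: already in S, no change] -> [S,S,S]
Op 8: C2 read [C2 read: already in S, no change] -> [S,S,S]
Op 9: C2 read [C2 read: already in S, no change] -> [S,S,S]
Op 10: C1 write [C1 write: invalidate ['C0=S', 'C2=S'] -> C1=M] -> [I,M,I]
Op 11: C0 write [C0 write: invalidate ['C1=M'] -> C0=M] -> [M,I,I]

Answer: I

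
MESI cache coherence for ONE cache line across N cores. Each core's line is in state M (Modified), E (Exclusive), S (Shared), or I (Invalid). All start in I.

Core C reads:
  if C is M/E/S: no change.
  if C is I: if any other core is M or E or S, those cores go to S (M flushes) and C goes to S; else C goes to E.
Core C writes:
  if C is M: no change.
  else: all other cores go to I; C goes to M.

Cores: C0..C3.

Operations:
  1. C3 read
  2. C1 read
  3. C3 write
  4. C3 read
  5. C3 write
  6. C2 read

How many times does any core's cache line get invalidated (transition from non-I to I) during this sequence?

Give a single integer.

Answer: 1

Derivation:
Op 1: C3 read [C3 read from I: no other sharers -> C3=E (exclusive)] -> [I,I,I,E] (invalidations this op: 0; running total: 0)
Op 2: C1 read [C1 read from I: others=['C3=E'] -> C1=S, others downsized to S] -> [I,S,I,S] (invalidations this op: 0; running total: 0)
Op 3: C3 write [C3 write: invalidate ['C1=S'] -> C3=M] -> [I,I,I,M] (invalidations this op: 1; running total: 1)
Op 4: C3 read [C3 read: already in M, no change] -> [I,I,I,M] (invalidations this op: 0; running total: 1)
Op 5: C3 write [C3 write: already M (modified), no change] -> [I,I,I,M] (invalidations this op: 0; running total: 1)
Op 6: C2 read [C2 read from I: others=['C3=M'] -> C2=S, others downsized to S] -> [I,I,S,S] (invalidations this op: 0; running total: 1)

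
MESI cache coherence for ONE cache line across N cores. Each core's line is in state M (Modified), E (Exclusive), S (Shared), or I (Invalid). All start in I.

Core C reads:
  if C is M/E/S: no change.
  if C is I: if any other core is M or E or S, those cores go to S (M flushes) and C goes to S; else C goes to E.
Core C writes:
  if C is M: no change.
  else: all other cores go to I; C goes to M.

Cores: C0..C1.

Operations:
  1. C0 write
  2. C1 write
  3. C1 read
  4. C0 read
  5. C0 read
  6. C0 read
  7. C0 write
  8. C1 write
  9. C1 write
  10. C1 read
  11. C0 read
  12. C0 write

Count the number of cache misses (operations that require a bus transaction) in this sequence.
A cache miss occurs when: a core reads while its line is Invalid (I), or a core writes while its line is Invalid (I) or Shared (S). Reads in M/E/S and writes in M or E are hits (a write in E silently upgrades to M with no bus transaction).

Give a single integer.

Answer: 7

Derivation:
Op 1: C0 write [C0 write: invalidate none -> C0=M] -> [M,I] [MISS #1: write from I]
Op 2: C1 write [C1 write: invalidate ['C0=M'] -> C1=M] -> [I,M] [MISS #2: write from I]
Op 3: C1 read [C1 read: already in M, no change] -> [I,M] [hit: read from M]
Op 4: C0 read [C0 read from I: others=['C1=M'] -> C0=S, others downsized to S] -> [S,S] [MISS #3: read from I]
Op 5: C0 read [C0 read: already in S, no change] -> [S,S] [hit: read from S]
Op 6: C0 read [C0 read: already in S, no change] -> [S,S] [hit: read from S]
Op 7: C0 write [C0 write: invalidate ['C1=S'] -> C0=M] -> [M,I] [MISS #4: write from S]
Op 8: C1 write [C1 write: invalidate ['C0=M'] -> C1=M] -> [I,M] [MISS #5: write from I]
Op 9: C1 write [C1 write: already M (modified), no change] -> [I,M] [hit: write from M]
Op 10: C1 read [C1 read: already in M, no change] -> [I,M] [hit: read from M]
Op 11: C0 read [C0 read from I: others=['C1=M'] -> C0=S, others downsized to S] -> [S,S] [MISS #6: read from I]
Op 12: C0 write [C0 write: invalidate ['C1=S'] -> C0=M] -> [M,I] [MISS #7: write from S]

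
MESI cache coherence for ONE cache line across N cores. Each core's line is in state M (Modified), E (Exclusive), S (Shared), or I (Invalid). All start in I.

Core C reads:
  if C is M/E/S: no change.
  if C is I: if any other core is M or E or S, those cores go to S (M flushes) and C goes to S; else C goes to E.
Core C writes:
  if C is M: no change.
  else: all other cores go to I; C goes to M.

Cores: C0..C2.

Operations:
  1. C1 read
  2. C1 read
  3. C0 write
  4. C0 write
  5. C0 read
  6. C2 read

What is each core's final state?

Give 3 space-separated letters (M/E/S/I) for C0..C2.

Answer: S I S

Derivation:
Op 1: C1 read [C1 read from I: no other sharers -> C1=E (exclusive)] -> [I,E,I]
Op 2: C1 read [C1 read: already in E, no change] -> [I,E,I]
Op 3: C0 write [C0 write: invalidate ['C1=E'] -> C0=M] -> [M,I,I]
Op 4: C0 write [C0 write: already M (modified), no change] -> [M,I,I]
Op 5: C0 read [C0 read: already in M, no change] -> [M,I,I]
Op 6: C2 read [C2 read from I: others=['C0=M'] -> C2=S, others downsized to S] -> [S,I,S]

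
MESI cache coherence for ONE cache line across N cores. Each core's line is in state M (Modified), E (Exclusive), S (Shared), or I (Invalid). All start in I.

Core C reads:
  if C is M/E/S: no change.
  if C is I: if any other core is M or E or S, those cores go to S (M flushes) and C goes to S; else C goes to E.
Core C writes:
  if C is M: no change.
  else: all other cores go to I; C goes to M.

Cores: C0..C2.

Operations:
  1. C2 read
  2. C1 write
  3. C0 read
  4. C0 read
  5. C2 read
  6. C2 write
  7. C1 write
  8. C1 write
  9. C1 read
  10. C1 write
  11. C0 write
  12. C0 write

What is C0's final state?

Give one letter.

Answer: M

Derivation:
Op 1: C2 read [C2 read from I: no other sharers -> C2=E (exclusive)] -> [I,I,E]
Op 2: C1 write [C1 write: invalidate ['C2=E'] -> C1=M] -> [I,M,I]
Op 3: C0 read [C0 read from I: others=['C1=M'] -> C0=S, others downsized to S] -> [S,S,I]
Op 4: C0 read [C0 read: already in S, no change] -> [S,S,I]
Op 5: C2 read [C2 read from I: others=['C0=S', 'C1=S'] -> C2=S, others downsized to S] -> [S,S,S]
Op 6: C2 write [C2 write: invalidate ['C0=S', 'C1=S'] -> C2=M] -> [I,I,M]
Op 7: C1 write [C1 write: invalidate ['C2=M'] -> C1=M] -> [I,M,I]
Op 8: C1 write [C1 write: already M (modified), no change] -> [I,M,I]
Op 9: C1 read [C1 read: already in M, no change] -> [I,M,I]
Op 10: C1 write [C1 write: already M (modified), no change] -> [I,M,I]
Op 11: C0 write [C0 write: invalidate ['C1=M'] -> C0=M] -> [M,I,I]
Op 12: C0 write [C0 write: already M (modified), no change] -> [M,I,I]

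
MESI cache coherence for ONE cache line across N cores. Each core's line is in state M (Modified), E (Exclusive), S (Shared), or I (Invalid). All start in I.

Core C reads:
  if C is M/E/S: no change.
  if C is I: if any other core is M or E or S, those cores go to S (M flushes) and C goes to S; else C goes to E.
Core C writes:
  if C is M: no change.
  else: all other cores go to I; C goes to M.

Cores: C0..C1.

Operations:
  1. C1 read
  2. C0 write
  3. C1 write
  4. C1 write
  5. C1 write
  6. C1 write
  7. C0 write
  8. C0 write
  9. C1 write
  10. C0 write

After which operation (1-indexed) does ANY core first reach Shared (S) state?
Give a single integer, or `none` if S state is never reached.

Answer: none

Derivation:
Op 1: C1 read [C1 read from I: no other sharers -> C1=E (exclusive)] -> [I,E]
Op 2: C0 write [C0 write: invalidate ['C1=E'] -> C0=M] -> [M,I]
Op 3: C1 write [C1 write: invalidate ['C0=M'] -> C1=M] -> [I,M]
Op 4: C1 write [C1 write: already M (modified), no change] -> [I,M]
Op 5: C1 write [C1 write: already M (modified), no change] -> [I,M]
Op 6: C1 write [C1 write: already M (modified), no change] -> [I,M]
Op 7: C0 write [C0 write: invalidate ['C1=M'] -> C0=M] -> [M,I]
Op 8: C0 write [C0 write: already M (modified), no change] -> [M,I]
Op 9: C1 write [C1 write: invalidate ['C0=M'] -> C1=M] -> [I,M]
Op 10: C0 write [C0 write: invalidate ['C1=M'] -> C0=M] -> [M,I]
S state never reached in this sequence.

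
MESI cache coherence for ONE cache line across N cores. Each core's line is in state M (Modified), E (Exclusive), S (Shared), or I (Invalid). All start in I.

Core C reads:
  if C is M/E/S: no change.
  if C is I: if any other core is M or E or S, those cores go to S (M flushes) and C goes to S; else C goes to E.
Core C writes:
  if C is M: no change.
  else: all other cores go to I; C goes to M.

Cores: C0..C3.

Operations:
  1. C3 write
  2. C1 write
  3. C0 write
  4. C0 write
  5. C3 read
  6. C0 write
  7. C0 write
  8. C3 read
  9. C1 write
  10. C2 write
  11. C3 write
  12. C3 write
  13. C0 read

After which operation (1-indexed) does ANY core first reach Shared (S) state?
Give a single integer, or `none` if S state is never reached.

Op 1: C3 write [C3 write: invalidate none -> C3=M] -> [I,I,I,M]
Op 2: C1 write [C1 write: invalidate ['C3=M'] -> C1=M] -> [I,M,I,I]
Op 3: C0 write [C0 write: invalidate ['C1=M'] -> C0=M] -> [M,I,I,I]
Op 4: C0 write [C0 write: already M (modified), no change] -> [M,I,I,I]
Op 5: C3 read [C3 read from I: others=['C0=M'] -> C3=S, others downsized to S] -> [S,I,I,S]
  -> First S state at op 5; remaining ops need not be traced.

Answer: 5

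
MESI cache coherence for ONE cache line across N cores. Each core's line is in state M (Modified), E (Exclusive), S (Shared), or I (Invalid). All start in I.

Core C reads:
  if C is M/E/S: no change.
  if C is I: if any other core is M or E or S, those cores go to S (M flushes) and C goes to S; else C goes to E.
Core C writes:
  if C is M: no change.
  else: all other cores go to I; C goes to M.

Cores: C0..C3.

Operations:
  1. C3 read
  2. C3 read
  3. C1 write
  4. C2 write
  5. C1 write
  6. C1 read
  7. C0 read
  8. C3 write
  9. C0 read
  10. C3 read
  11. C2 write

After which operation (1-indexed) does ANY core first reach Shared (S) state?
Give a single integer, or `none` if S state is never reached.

Answer: 7

Derivation:
Op 1: C3 read [C3 read from I: no other sharers -> C3=E (exclusive)] -> [I,I,I,E]
Op 2: C3 read [C3 read: already in E, no change] -> [I,I,I,E]
Op 3: C1 write [C1 write: invalidate ['C3=E'] -> C1=M] -> [I,M,I,I]
Op 4: C2 write [C2 write: invalidate ['C1=M'] -> C2=M] -> [I,I,M,I]
Op 5: C1 write [C1 write: invalidate ['C2=M'] -> C1=M] -> [I,M,I,I]
Op 6: C1 read [C1 read: already in M, no change] -> [I,M,I,I]
Op 7: C0 read [C0 read from I: others=['C1=M'] -> C0=S, others downsized to S] -> [S,S,I,I]
  -> First S state at op 7; remaining ops need not be traced.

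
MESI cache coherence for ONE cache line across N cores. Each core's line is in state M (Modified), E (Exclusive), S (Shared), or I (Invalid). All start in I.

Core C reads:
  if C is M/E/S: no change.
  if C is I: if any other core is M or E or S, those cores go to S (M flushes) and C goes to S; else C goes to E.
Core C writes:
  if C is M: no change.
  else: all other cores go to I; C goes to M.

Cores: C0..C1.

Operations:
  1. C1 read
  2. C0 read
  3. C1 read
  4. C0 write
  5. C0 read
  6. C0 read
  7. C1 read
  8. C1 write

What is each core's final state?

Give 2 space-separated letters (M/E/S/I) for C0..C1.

Answer: I M

Derivation:
Op 1: C1 read [C1 read from I: no other sharers -> C1=E (exclusive)] -> [I,E]
Op 2: C0 read [C0 read from I: others=['C1=E'] -> C0=S, others downsized to S] -> [S,S]
Op 3: C1 read [C1 read: already in S, no change] -> [S,S]
Op 4: C0 write [C0 write: invalidate ['C1=S'] -> C0=M] -> [M,I]
Op 5: C0 read [C0 read: already in M, no change] -> [M,I]
Op 6: C0 read [C0 read: already in M, no change] -> [M,I]
Op 7: C1 read [C1 read from I: others=['C0=M'] -> C1=S, others downsized to S] -> [S,S]
Op 8: C1 write [C1 write: invalidate ['C0=S'] -> C1=M] -> [I,M]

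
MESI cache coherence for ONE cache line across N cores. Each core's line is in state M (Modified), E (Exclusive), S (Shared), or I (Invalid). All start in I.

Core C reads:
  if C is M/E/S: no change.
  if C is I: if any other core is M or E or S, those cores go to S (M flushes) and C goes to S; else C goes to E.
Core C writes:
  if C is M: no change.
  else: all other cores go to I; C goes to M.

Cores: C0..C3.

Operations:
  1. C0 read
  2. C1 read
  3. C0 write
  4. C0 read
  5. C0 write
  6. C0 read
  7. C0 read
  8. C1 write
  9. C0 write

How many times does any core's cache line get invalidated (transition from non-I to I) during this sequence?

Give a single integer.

Op 1: C0 read [C0 read from I: no other sharers -> C0=E (exclusive)] -> [E,I,I,I] (invalidations this op: 0; running total: 0)
Op 2: C1 read [C1 read from I: others=['C0=E'] -> C1=S, others downsized to S] -> [S,S,I,I] (invalidations this op: 0; running total: 0)
Op 3: C0 write [C0 write: invalidate ['C1=S'] -> C0=M] -> [M,I,I,I] (invalidations this op: 1; running total: 1)
Op 4: C0 read [C0 read: already in M, no change] -> [M,I,I,I] (invalidations this op: 0; running total: 1)
Op 5: C0 write [C0 write: already M (modified), no change] -> [M,I,I,I] (invalidations this op: 0; running total: 1)
Op 6: C0 read [C0 read: already in M, no change] -> [M,I,I,I] (invalidations this op: 0; running total: 1)
Op 7: C0 read [C0 read: already in M, no change] -> [M,I,I,I] (invalidations this op: 0; running total: 1)
Op 8: C1 write [C1 write: invalidate ['C0=M'] -> C1=M] -> [I,M,I,I] (invalidations this op: 1; running total: 2)
Op 9: C0 write [C0 write: invalidate ['C1=M'] -> C0=M] -> [M,I,I,I] (invalidations this op: 1; running total: 3)

Answer: 3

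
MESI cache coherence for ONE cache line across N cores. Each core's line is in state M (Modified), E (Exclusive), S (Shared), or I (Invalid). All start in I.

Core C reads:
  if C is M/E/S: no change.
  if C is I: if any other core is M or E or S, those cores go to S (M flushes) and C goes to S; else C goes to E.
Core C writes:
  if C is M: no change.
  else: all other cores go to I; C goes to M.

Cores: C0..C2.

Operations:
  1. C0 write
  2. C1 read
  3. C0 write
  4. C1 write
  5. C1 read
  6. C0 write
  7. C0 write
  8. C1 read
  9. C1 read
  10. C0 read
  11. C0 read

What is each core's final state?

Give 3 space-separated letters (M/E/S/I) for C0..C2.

Answer: S S I

Derivation:
Op 1: C0 write [C0 write: invalidate none -> C0=M] -> [M,I,I]
Op 2: C1 read [C1 read from I: others=['C0=M'] -> C1=S, others downsized to S] -> [S,S,I]
Op 3: C0 write [C0 write: invalidate ['C1=S'] -> C0=M] -> [M,I,I]
Op 4: C1 write [C1 write: invalidate ['C0=M'] -> C1=M] -> [I,M,I]
Op 5: C1 read [C1 read: already in M, no change] -> [I,M,I]
Op 6: C0 write [C0 write: invalidate ['C1=M'] -> C0=M] -> [M,I,I]
Op 7: C0 write [C0 write: already M (modified), no change] -> [M,I,I]
Op 8: C1 read [C1 read from I: others=['C0=M'] -> C1=S, others downsized to S] -> [S,S,I]
Op 9: C1 read [C1 read: already in S, no change] -> [S,S,I]
Op 10: C0 read [C0 read: already in S, no change] -> [S,S,I]
Op 11: C0 read [C0 read: already in S, no change] -> [S,S,I]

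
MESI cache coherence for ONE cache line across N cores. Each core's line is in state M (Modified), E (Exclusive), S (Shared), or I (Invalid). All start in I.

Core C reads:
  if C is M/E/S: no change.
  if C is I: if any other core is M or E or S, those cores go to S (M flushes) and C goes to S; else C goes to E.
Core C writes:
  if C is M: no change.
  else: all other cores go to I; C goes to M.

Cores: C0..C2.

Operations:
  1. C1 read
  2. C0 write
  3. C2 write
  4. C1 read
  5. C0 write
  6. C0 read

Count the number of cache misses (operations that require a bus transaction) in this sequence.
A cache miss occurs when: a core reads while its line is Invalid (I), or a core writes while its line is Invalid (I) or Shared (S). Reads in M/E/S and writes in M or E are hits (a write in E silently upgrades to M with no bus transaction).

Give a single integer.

Op 1: C1 read [C1 read from I: no other sharers -> C1=E (exclusive)] -> [I,E,I] [MISS #1: read from I]
Op 2: C0 write [C0 write: invalidate ['C1=E'] -> C0=M] -> [M,I,I] [MISS #2: write from I]
Op 3: C2 write [C2 write: invalidate ['C0=M'] -> C2=M] -> [I,I,M] [MISS #3: write from I]
Op 4: C1 read [C1 read from I: others=['C2=M'] -> C1=S, others downsized to S] -> [I,S,S] [MISS #4: read from I]
Op 5: C0 write [C0 write: invalidate ['C1=S', 'C2=S'] -> C0=M] -> [M,I,I] [MISS #5: write from I]
Op 6: C0 read [C0 read: already in M, no change] -> [M,I,I] [hit: read from M]

Answer: 5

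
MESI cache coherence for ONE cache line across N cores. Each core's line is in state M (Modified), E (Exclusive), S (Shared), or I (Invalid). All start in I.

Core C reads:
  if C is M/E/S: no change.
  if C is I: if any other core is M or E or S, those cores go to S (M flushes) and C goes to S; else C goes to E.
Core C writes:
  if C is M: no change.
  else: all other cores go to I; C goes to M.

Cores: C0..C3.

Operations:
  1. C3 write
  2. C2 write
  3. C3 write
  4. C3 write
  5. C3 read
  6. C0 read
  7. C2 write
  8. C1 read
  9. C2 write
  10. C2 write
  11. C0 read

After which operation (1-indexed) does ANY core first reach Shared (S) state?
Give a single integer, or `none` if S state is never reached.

Answer: 6

Derivation:
Op 1: C3 write [C3 write: invalidate none -> C3=M] -> [I,I,I,M]
Op 2: C2 write [C2 write: invalidate ['C3=M'] -> C2=M] -> [I,I,M,I]
Op 3: C3 write [C3 write: invalidate ['C2=M'] -> C3=M] -> [I,I,I,M]
Op 4: C3 write [C3 write: already M (modified), no change] -> [I,I,I,M]
Op 5: C3 read [C3 read: already in M, no change] -> [I,I,I,M]
Op 6: C0 read [C0 read from I: others=['C3=M'] -> C0=S, others downsized to S] -> [S,I,I,S]
  -> First S state at op 6; remaining ops need not be traced.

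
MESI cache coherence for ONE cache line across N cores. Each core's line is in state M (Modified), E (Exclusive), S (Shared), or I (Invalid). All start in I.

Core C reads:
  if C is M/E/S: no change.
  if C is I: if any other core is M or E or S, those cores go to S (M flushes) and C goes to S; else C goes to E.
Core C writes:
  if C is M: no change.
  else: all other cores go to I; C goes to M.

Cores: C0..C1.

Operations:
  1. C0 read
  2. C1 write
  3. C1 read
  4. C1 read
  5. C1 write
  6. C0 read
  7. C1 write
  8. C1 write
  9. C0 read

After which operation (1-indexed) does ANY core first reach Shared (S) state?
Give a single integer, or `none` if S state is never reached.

Op 1: C0 read [C0 read from I: no other sharers -> C0=E (exclusive)] -> [E,I]
Op 2: C1 write [C1 write: invalidate ['C0=E'] -> C1=M] -> [I,M]
Op 3: C1 read [C1 read: already in M, no change] -> [I,M]
Op 4: C1 read [C1 read: already in M, no change] -> [I,M]
Op 5: C1 write [C1 write: already M (modified), no change] -> [I,M]
Op 6: C0 read [C0 read from I: others=['C1=M'] -> C0=S, others downsized to S] -> [S,S]
  -> First S state at op 6; remaining ops need not be traced.

Answer: 6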